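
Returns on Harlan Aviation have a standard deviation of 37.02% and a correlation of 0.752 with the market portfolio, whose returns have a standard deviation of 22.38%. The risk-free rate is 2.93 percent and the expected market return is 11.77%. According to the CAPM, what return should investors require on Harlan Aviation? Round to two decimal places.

13.93%

β = ρ × σ_i / σ_m = 0.752 × 37.02% / 22.38% = 1.2439
MRP = 11.77% − 2.93% = 8.84%
E(R) = 2.93% + 1.2439 × 8.84% = 13.93%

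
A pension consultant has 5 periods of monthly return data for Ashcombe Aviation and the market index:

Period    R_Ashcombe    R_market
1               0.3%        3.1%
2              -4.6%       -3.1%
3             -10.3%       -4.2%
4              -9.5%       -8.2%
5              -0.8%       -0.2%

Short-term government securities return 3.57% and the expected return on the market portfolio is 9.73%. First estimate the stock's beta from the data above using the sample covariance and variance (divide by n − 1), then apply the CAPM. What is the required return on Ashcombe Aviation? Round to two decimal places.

9.85%

Mean R_i = (0.3 − 4.6 − 10.3 − 9.5 − 0.8) / 5 = -4.9800%
Mean R_m = (3.1 − 3.1 − 4.2 − 8.2 − 0.2) / 5 = -2.5200%
Σ(R_i − R̄_i)(R_m − R̄_m) = 73.7620  ⇒  Cov = 73.7620 / 4 = 18.4405
Σ(R_m − R̄_m)² = 72.3880  ⇒  Var(R_m) = 72.3880 / 4 = 18.0970
β = Cov / Var(R_m) = 18.4405 / 18.0970 = 1.0190
MRP = 9.73% − 3.57% = 6.16%
E(R) = R_f + β × MRP = 3.57% + 1.0190 × 6.16% = 9.85%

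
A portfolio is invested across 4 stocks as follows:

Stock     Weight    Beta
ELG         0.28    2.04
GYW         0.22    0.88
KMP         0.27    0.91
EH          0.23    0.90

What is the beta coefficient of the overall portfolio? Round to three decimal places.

β_P = Σ w_i β_i = 0.28×2.04 + 0.22×0.88 + 0.27×0.91 + 0.23×0.90 = 1.2175

1.218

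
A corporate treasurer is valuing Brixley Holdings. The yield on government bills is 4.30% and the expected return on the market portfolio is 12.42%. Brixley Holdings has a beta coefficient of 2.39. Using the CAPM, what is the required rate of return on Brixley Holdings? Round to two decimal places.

Market risk premium = E(R_m) − R_f = 12.42% − 4.30% = 8.12%
E(R) = R_f + β × MRP = 4.30% + 2.39 × 8.12% = 23.71%

23.71%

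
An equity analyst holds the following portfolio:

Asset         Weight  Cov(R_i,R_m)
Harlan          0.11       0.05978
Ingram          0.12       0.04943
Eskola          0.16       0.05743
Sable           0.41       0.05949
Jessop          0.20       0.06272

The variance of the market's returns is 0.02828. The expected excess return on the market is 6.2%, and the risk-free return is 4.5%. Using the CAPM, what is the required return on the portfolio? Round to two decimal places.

β_Harlan = 0.05978 / 0.02828 = 2.1139
β_Ingram = 0.04943 / 0.02828 = 1.7479
β_Eskola = 0.05743 / 0.02828 = 2.0308
β_Sable = 0.05949 / 0.02828 = 2.1036
β_Jessop = 0.06272 / 0.02828 = 2.2178
β_P = Σ w_i β_i = 0.11×2.1139 + 0.12×1.7479 + 0.16×2.0308 + 0.41×2.1036 + 0.20×2.2178 = 2.0732
E(R_P) = R_f + β_P × MRP = 4.5% + 2.0732 × 6.2% = 17.35%

17.35%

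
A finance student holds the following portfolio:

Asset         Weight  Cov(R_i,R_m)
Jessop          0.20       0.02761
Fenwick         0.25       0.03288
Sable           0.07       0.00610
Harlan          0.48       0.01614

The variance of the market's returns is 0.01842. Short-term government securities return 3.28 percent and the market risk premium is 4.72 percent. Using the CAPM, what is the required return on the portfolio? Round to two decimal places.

8.90%

β_Jessop = 0.02761 / 0.01842 = 1.4989
β_Fenwick = 0.03288 / 0.01842 = 1.7850
β_Sable = 0.00610 / 0.01842 = 0.3312
β_Harlan = 0.01614 / 0.01842 = 0.8762
β_P = Σ w_i β_i = 0.20×1.4989 + 0.25×1.7850 + 0.07×0.3312 + 0.48×0.8762 = 1.1898
E(R_P) = R_f + β_P × MRP = 3.28% + 1.1898 × 4.72% = 8.90%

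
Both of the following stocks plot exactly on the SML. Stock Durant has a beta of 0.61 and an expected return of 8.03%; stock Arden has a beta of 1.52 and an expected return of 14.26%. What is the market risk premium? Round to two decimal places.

6.85%

Both satisfy E(R) = R_f + β·MRP, so the slope of the SML is
MRP = (14.26% − 8.03%) / (1.52 − 0.61) = 6.23% / 0.91 = 6.8462%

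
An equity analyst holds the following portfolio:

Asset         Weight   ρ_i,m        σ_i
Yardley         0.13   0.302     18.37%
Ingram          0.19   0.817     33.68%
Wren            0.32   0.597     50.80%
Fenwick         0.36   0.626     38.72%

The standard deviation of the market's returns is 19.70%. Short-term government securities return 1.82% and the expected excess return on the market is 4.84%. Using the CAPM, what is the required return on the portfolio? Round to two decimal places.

β_Yardley = 0.302 × 18.37% / 19.70% = 0.2816
β_Ingram = 0.817 × 33.68% / 19.70% = 1.3968
β_Wren = 0.597 × 50.80% / 19.70% = 1.5395
β_Fenwick = 0.626 × 38.72% / 19.70% = 1.2304
β_P = Σ w_i β_i = 0.13×0.2816 + 0.19×1.3968 + 0.32×1.5395 + 0.36×1.2304 = 1.2376
E(R_P) = R_f + β_P × MRP = 1.82% + 1.2376 × 4.84% = 7.81%

7.81%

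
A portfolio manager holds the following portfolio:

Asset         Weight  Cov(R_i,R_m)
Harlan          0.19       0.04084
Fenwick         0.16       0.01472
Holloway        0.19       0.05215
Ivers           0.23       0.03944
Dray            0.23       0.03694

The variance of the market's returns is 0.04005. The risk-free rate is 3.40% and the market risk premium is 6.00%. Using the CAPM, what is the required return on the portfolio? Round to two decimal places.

9.03%

β_Harlan = 0.04084 / 0.04005 = 1.0197
β_Fenwick = 0.01472 / 0.04005 = 0.3675
β_Holloway = 0.05215 / 0.04005 = 1.3021
β_Ivers = 0.03944 / 0.04005 = 0.9848
β_Dray = 0.03694 / 0.04005 = 0.9223
β_P = Σ w_i β_i = 0.19×1.0197 + 0.16×0.3675 + 0.19×1.3021 + 0.23×0.9848 + 0.23×0.9223 = 0.9386
E(R_P) = R_f + β_P × MRP = 3.40% + 0.9386 × 6.00% = 9.03%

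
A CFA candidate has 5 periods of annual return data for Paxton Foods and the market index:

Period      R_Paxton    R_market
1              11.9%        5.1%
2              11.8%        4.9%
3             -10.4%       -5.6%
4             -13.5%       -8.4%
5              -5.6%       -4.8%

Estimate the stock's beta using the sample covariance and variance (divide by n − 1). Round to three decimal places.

1.924

Mean R_i = (11.9 + 11.8 − 10.4 − 13.5 − 5.6) / 5 = -1.1600%
Mean R_m = (5.1 + 4.9 − 5.6 − 8.4 − 4.8) / 5 = -1.7600%
Σ(R_i − R̄_i)(R_m − R̄_m) = 306.8220  ⇒  Cov = 306.8220 / 4 = 76.7055
Σ(R_m − R̄_m)² = 159.4920  ⇒  Var(R_m) = 159.4920 / 4 = 39.8730
β = Cov / Var(R_m) = 76.7055 / 39.8730 = 1.9237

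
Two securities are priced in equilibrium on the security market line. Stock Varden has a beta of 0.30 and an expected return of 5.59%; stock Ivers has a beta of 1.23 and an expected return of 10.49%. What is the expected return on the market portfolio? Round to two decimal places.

9.28%

Both satisfy E(R) = R_f + β·MRP, so the slope of the SML is
MRP = (10.49% − 5.59%) / (1.23 − 0.30) = 4.90% / 0.93 = 5.2688%
R_f = E(R_Varden) − β_Varden·MRP = 5.59% − 0.30 × 5.2688% = 4.0094%
E(R_m) = R_f + MRP = 4.0094% + 5.2688% = 9.28%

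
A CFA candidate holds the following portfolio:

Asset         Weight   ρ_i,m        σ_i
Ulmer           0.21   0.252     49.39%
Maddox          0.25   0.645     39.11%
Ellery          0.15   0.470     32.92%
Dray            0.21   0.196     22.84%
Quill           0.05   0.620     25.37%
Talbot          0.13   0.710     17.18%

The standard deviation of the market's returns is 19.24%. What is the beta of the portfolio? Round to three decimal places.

β_Ulmer = 0.252 × 49.39% / 19.24% = 0.6469
β_Maddox = 0.645 × 39.11% / 19.24% = 1.3111
β_Ellery = 0.470 × 32.92% / 19.24% = 0.8042
β_Dray = 0.196 × 22.84% / 19.24% = 0.2327
β_Quill = 0.620 × 25.37% / 19.24% = 0.8175
β_Talbot = 0.710 × 17.18% / 19.24% = 0.6340
β_P = Σ w_i β_i = 0.21×0.6469 + 0.25×1.3111 + 0.15×0.8042 + 0.21×0.2327 + 0.05×0.8175 + 0.13×0.6340 = 0.7564

0.756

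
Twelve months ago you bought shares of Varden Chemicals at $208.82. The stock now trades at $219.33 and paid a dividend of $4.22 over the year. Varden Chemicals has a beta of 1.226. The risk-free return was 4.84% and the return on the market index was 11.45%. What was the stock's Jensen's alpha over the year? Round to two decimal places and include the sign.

Realised HPR = (P1 + D1 − P0) / P0 = (219.33 + 4.22 − 208.82) / 208.82 = 14.73 / 208.82 = 7.0539%
MRP = 11.45% − 4.84% = 6.61%
CAPM required = R_f + β·MRP = 4.84% + 1.226 × 6.61% = 12.94386%
α = realised − required = 7.0539% − 12.94386% = -5.89%

-5.89%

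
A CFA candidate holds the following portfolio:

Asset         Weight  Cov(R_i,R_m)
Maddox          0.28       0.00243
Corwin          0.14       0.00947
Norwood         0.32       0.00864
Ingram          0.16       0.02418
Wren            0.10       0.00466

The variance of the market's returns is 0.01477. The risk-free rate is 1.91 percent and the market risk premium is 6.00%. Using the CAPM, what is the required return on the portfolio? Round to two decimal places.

β_Maddox = 0.00243 / 0.01477 = 0.1645
β_Corwin = 0.00947 / 0.01477 = 0.6412
β_Norwood = 0.00864 / 0.01477 = 0.5850
β_Ingram = 0.02418 / 0.01477 = 1.6371
β_Wren = 0.00466 / 0.01477 = 0.3155
β_P = Σ w_i β_i = 0.28×0.1645 + 0.14×0.6412 + 0.32×0.5850 + 0.16×1.6371 + 0.10×0.3155 = 0.6165
E(R_P) = R_f + β_P × MRP = 1.91% + 0.6165 × 6.00% = 5.61%

5.61%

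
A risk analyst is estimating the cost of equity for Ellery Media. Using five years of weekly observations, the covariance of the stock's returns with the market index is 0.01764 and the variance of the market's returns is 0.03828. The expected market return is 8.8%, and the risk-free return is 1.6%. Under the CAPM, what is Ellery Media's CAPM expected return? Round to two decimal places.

β = Cov(R_i, R_m) / Var(R_m) = 0.01764 / 0.03828 = 0.4608
MRP = 8.8% − 1.6% = 7.20%
E(R) = R_f + β × MRP = 1.6% + 0.4608 × 7.2% = 4.92%

4.92%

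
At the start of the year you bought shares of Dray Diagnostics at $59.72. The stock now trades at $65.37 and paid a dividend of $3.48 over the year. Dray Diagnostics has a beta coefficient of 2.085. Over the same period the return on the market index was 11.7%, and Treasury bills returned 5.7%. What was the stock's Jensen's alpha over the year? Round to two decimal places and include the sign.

Realised HPR = (P1 + D1 − P0) / P0 = (65.37 + 3.48 − 59.72) / 59.72 = 9.13 / 59.72 = 15.2880%
MRP = 11.7% − 5.7% = 6.00%
CAPM required = R_f + β·MRP = 5.7% + 2.085 × 6.0% = 18.2100%
α = realised − required = 15.2880% − 18.2100% = -2.92%

-2.92%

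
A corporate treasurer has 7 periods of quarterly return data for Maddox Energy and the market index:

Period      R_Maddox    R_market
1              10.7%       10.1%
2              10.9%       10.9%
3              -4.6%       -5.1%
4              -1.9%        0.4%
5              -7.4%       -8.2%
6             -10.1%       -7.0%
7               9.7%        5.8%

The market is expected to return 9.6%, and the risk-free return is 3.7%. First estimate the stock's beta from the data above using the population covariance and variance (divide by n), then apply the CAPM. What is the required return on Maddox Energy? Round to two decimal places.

Mean R_i = (10.7 + 10.9 − 4.6 − 1.9 − 7.4 − 10.1 + 9.7) / 7 = 1.0429%
Mean R_m = (10.1 + 10.9 − 5.1 + 0.4 − 8.2 − 7.0 + 5.8) / 7 = 0.9857%
Σ(R_i − R̄_i)(R_m − R̄_m) = 430.0243  ⇒  Cov = 430.0243 / 7 = 61.4320
Σ(R_m − R̄_m)² = 390.0686  ⇒  Var(R_m) = 390.0686 / 7 = 55.7241
β = Cov / Var(R_m) = 61.4320 / 55.7241 = 1.1024
MRP = 9.6% − 3.7% = 5.90%
E(R) = R_f + β × MRP = 3.7% + 1.1024 × 5.9% = 10.20%

10.20%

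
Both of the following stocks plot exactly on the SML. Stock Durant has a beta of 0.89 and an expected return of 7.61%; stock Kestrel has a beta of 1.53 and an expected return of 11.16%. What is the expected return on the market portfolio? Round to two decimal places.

Both satisfy E(R) = R_f + β·MRP, so the slope of the SML is
MRP = (11.16% − 7.61%) / (1.53 − 0.89) = 3.55% / 0.64 = 5.5469%
R_f = E(R_Durant) − β_Durant·MRP = 7.61% − 0.89 × 5.5469% = 2.6733%
E(R_m) = R_f + MRP = 2.6733% + 5.5469% = 8.22%

8.22%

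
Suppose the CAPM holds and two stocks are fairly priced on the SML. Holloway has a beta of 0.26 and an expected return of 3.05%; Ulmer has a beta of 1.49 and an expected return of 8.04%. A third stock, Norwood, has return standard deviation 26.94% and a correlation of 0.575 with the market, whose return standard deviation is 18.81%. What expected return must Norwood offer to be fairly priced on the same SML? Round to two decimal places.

MRP = (8.04% − 3.05%) / (1.49 − 0.26) = 4.0569%
R_f = 3.05% − 0.26 × 4.0569% = 1.9952%
β_Norwood = ρ·σ_i/σ_m = 0.575 × 26.94 / 18.81 = 0.8235
E(R_Norwood) = R_f + β × MRP = 1.9952% + 0.8235 × 4.0569% = 5.34%

5.34%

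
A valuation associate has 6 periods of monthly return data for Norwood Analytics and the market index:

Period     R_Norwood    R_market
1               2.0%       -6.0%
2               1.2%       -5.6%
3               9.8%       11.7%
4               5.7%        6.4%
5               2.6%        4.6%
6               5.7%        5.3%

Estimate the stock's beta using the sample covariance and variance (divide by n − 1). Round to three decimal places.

0.404

Mean R_i = (2.0 + 1.2 + 9.8 + 5.7 + 2.6 + 5.7) / 6 = 4.5000%
Mean R_m = (-6.0 − 5.6 + 11.7 + 6.4 + 4.6 + 5.3) / 6 = 2.7333%
Σ(R_i − R̄_i)(R_m − R̄_m) = 100.7900  ⇒  Cov = 100.7900 / 5 = 20.1580
Σ(R_m − R̄_m)² = 249.6333  ⇒  Var(R_m) = 249.6333 / 5 = 49.9267
β = Cov / Var(R_m) = 20.1580 / 49.9267 = 0.4038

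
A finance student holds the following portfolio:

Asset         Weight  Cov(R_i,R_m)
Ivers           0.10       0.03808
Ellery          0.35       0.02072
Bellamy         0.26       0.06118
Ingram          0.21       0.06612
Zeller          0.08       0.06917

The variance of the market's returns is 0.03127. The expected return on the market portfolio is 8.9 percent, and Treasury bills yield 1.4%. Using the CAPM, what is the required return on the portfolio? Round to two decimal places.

β_Ivers = 0.03808 / 0.03127 = 1.2178
β_Ellery = 0.02072 / 0.03127 = 0.6626
β_Bellamy = 0.06118 / 0.03127 = 1.9565
β_Ingram = 0.06612 / 0.03127 = 2.1145
β_Zeller = 0.06917 / 0.03127 = 2.2120
β_P = Σ w_i β_i = 0.10×1.2178 + 0.35×0.6626 + 0.26×1.9565 + 0.21×2.1145 + 0.08×2.2120 = 1.4834
MRP = 8.9% − 1.4% = 7.50%
E(R_P) = R_f + β_P × MRP = 1.4% + 1.4834 × 7.5% = 12.53%

12.53%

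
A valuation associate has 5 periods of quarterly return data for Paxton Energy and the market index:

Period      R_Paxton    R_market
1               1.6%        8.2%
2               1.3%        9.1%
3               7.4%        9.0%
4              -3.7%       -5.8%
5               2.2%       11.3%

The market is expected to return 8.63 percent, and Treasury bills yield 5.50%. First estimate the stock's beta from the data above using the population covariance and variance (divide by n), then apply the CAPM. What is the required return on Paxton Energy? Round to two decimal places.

Mean R_i = (1.6 + 1.3 + 7.4 − 3.7 + 2.2) / 5 = 1.7600%
Mean R_m = (8.2 + 9.1 + 9.0 − 5.8 + 11.3) / 5 = 6.3600%
Σ(R_i − R̄_i)(R_m − R̄_m) = 81.9020  ⇒  Cov = 81.9020 / 5 = 16.3804
Σ(R_m − R̄_m)² = 190.1320  ⇒  Var(R_m) = 190.1320 / 5 = 38.0264
β = Cov / Var(R_m) = 16.3804 / 38.0264 = 0.4308
MRP = 8.63% − 5.50% = 3.13%
E(R) = R_f + β × MRP = 5.50% + 0.4308 × 3.13% = 6.85%

6.85%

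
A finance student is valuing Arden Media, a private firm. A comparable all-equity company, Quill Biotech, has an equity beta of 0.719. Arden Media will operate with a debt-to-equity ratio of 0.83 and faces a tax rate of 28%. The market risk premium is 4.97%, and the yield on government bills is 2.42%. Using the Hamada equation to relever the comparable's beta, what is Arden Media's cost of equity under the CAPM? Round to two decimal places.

8.13%

β_L = β_U × [1 + (1 − t)(D/E)] = 0.719 × [1 + (1 − 0.28) × 0.83]
    = 0.719 × [1 + 0.72 × 0.83] = 0.719 × 1.5976 = 1.1487
E(R) = R_f + β_L × MRP = 2.42% + 1.1487 × 4.97% = 8.13%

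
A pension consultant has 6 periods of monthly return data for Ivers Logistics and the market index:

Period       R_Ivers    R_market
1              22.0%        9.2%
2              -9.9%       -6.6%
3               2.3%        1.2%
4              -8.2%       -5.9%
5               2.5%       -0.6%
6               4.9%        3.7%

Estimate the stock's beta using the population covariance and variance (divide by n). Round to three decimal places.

Mean R_i = (22.0 − 9.9 + 2.3 − 8.2 + 2.5 + 4.9) / 6 = 2.2667%
Mean R_m = (9.2 − 6.6 + 1.2 − 5.9 − 0.6 + 3.7) / 6 = 0.1667%
Σ(R_i − R̄_i)(R_m − R̄_m) = 333.2433  ⇒  Cov = 333.2433 / 6 = 55.5406
Σ(R_m − R̄_m)² = 178.3333  ⇒  Var(R_m) = 178.3333 / 6 = 29.7222
β = Cov / Var(R_m) = 55.5406 / 29.7222 = 1.8687

1.869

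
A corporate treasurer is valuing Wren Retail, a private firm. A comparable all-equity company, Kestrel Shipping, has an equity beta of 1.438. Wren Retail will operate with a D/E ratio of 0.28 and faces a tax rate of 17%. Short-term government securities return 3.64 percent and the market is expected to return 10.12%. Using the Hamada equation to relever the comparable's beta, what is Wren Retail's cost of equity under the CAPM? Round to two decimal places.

β_L = β_U × [1 + (1 − t)(D/E)] = 1.438 × [1 + (1 − 0.17) × 0.28]
    = 1.438 × [1 + 0.83 × 0.28] = 1.438 × 1.2324 = 1.7722
MRP = 10.12% − 3.64% = 6.48%
E(R) = R_f + β_L × MRP = 3.64% + 1.7722 × 6.48% = 15.12%

15.12%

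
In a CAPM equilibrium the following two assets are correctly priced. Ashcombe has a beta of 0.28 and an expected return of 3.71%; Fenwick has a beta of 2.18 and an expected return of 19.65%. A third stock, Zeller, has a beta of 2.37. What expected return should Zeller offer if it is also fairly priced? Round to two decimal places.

MRP (SML slope) = (19.65% − 3.71%) / (2.18 − 0.28) = 15.94% / 1.90 = 8.3895%
R_f (intercept) = 3.71% − 0.28 × 8.3895% = 1.3609%
E(R_Zeller) = R_f + β × MRP = 1.3609% + 2.37 × 8.3895% = 21.24%

21.24%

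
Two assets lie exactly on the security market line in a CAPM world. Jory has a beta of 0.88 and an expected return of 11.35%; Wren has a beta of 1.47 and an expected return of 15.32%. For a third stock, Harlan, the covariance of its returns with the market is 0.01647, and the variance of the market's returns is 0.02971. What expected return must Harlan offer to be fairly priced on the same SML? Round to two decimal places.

9.16%

MRP = (15.32% − 11.35%) / (1.47 − 0.88) = 6.7288%
R_f = 11.35% − 0.88 × 6.7288% = 5.4287%
β_Harlan = Cov / Var(R_m) = 0.01647 / 0.02971 = 0.5544
E(R_Harlan) = R_f + β × MRP = 5.4287% + 0.5544 × 6.7288% = 9.16%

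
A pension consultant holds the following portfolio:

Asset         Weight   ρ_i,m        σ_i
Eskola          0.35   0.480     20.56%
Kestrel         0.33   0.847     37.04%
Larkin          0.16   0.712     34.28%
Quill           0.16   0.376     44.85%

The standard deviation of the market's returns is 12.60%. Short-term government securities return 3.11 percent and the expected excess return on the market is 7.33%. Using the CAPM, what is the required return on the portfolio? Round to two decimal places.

14.98%

β_Eskola = 0.480 × 20.56% / 12.60% = 0.7832
β_Kestrel = 0.847 × 37.04% / 12.60% = 2.4899
β_Larkin = 0.712 × 34.28% / 12.60% = 1.9371
β_Quill = 0.376 × 44.85% / 12.60% = 1.3384
β_P = Σ w_i β_i = 0.35×0.7832 + 0.33×2.4899 + 0.16×1.9371 + 0.16×1.3384 = 1.6199
E(R_P) = R_f + β_P × MRP = 3.11% + 1.6199 × 7.33% = 14.98%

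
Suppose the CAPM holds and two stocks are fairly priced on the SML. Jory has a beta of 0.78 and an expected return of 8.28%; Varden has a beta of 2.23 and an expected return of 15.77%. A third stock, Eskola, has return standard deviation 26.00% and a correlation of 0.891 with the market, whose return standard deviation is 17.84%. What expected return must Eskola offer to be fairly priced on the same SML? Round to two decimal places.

MRP = (15.77% − 8.28%) / (2.23 − 0.78) = 5.1655%
R_f = 8.28% − 0.78 × 5.1655% = 4.2509%
β_Eskola = ρ·σ_i/σ_m = 0.891 × 26.00 / 17.84 = 1.2985
E(R_Eskola) = R_f + β × MRP = 4.2509% + 1.2985 × 5.1655% = 10.96%

10.96%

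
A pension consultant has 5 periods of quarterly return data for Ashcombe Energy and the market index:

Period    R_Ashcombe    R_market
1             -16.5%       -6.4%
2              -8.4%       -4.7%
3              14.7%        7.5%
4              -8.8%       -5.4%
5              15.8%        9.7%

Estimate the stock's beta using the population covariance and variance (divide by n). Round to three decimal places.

Mean R_i = (-16.5 − 8.4 + 14.7 − 8.8 + 15.8) / 5 = -0.6400%
Mean R_m = (-6.4 − 4.7 + 7.5 − 5.4 + 9.7) / 5 = 0.1400%
Σ(R_i − R̄_i)(R_m − R̄_m) = 456.5580  ⇒  Cov = 456.5580 / 5 = 91.3116
Σ(R_m − R̄_m)² = 242.4520  ⇒  Var(R_m) = 242.4520 / 5 = 48.4904
β = Cov / Var(R_m) = 91.3116 / 48.4904 = 1.8831

1.883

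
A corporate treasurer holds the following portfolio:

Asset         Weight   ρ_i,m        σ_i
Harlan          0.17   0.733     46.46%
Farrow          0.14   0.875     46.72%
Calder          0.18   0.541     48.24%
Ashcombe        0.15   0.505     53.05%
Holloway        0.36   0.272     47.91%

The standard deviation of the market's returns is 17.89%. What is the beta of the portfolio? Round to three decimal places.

1.393

β_Harlan = 0.733 × 46.46% / 17.89% = 1.9036
β_Farrow = 0.875 × 46.72% / 17.89% = 2.2851
β_Calder = 0.541 × 48.24% / 17.89% = 1.4588
β_Ashcombe = 0.505 × 53.05% / 17.89% = 1.4975
β_Holloway = 0.272 × 47.91% / 17.89% = 0.7284
β_P = Σ w_i β_i = 0.17×1.9036 + 0.14×2.2851 + 0.18×1.4588 + 0.15×1.4975 + 0.36×0.7284 = 1.3930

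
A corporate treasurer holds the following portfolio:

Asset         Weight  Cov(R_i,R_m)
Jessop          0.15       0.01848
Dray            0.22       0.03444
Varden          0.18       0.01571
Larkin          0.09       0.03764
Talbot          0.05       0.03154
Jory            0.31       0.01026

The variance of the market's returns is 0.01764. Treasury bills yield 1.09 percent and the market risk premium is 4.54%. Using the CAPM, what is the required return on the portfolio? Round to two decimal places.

6.58%

β_Jessop = 0.01848 / 0.01764 = 1.0476
β_Dray = 0.03444 / 0.01764 = 1.9524
β_Varden = 0.01571 / 0.01764 = 0.8906
β_Larkin = 0.03764 / 0.01764 = 2.1338
β_Talbot = 0.03154 / 0.01764 = 1.7880
β_Jory = 0.01026 / 0.01764 = 0.5816
β_P = Σ w_i β_i = 0.15×1.0476 + 0.22×1.9524 + 0.18×0.8906 + 0.09×2.1338 + 0.05×1.7880 + 0.31×0.5816 = 1.2087
E(R_P) = R_f + β_P × MRP = 1.09% + 1.2087 × 4.54% = 6.58%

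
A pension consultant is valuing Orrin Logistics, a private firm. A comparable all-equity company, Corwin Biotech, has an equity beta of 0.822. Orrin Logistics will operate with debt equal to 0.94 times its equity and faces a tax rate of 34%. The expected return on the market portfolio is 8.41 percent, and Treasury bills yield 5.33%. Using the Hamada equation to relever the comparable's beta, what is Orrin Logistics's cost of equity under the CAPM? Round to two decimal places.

β_L = β_U × [1 + (1 − t)(D/E)] = 0.822 × [1 + (1 − 0.34) × 0.94]
    = 0.822 × [1 + 0.66 × 0.94] = 0.822 × 1.6204 = 1.3320
MRP = 8.41% − 5.33% = 3.08%
E(R) = R_f + β_L × MRP = 5.33% + 1.3320 × 3.08% = 9.43%

9.43%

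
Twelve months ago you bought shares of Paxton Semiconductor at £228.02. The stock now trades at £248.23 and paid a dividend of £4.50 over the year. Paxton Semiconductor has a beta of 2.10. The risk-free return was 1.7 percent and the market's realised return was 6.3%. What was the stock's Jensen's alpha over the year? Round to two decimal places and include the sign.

Realised HPR = (P1 + D1 − P0) / P0 = (248.23 + 4.50 − 228.02) / 228.02 = 24.71 / 228.02 = 10.8368%
MRP = 6.3% − 1.7% = 4.60%
CAPM required = R_f + β·MRP = 1.7% + 2.10 × 4.6% = 11.3600%
α = realised − required = 10.8368% − 11.3600% = -0.52%

-0.52%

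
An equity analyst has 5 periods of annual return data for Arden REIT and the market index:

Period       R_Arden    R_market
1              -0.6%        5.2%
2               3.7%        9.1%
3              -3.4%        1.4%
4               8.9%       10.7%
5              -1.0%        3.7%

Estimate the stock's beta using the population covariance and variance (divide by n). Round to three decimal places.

1.217

Mean R_i = (-0.6 + 3.7 − 3.4 + 8.9 − 1.0) / 5 = 1.5200%
Mean R_m = (5.2 + 9.1 + 1.4 + 10.7 + 3.7) / 5 = 6.0200%
Σ(R_i − R̄_i)(R_m − R̄_m) = 71.5680  ⇒  Cov = 71.5680 / 5 = 14.3136
Σ(R_m − R̄_m)² = 58.7880  ⇒  Var(R_m) = 58.7880 / 5 = 11.7576
β = Cov / Var(R_m) = 14.3136 / 11.7576 = 1.2174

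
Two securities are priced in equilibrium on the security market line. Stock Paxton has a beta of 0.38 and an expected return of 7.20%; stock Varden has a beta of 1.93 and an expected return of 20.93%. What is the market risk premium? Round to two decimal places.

Both satisfy E(R) = R_f + β·MRP, so the slope of the SML is
MRP = (20.93% − 7.20%) / (1.93 − 0.38) = 13.73% / 1.55 = 8.8581%

8.86%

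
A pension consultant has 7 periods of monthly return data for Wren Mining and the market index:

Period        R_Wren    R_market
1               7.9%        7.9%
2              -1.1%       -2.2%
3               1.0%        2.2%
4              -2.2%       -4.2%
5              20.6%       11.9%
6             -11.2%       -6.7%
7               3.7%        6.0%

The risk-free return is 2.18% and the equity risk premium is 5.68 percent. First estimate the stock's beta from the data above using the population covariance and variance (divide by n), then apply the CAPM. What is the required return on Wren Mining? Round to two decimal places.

Mean R_i = (7.9 − 1.1 + 1.0 − 2.2 + 20.6 − 11.2 + 3.7) / 7 = 2.6714%
Mean R_m = (7.9 − 2.2 + 2.2 − 4.2 + 11.9 − 6.7 + 6.0) / 7 = 2.1286%
Σ(R_i − R̄_i)(R_m − R̄_m) = 378.8457  ⇒  Cov = 378.8457 / 7 = 54.1208
Σ(R_m − R̄_m)² = 280.5143  ⇒  Var(R_m) = 280.5143 / 7 = 40.0735
β = Cov / Var(R_m) = 54.1208 / 40.0735 = 1.3505
E(R) = R_f + β × MRP = 2.18% + 1.3505 × 5.68% = 9.85%

9.85%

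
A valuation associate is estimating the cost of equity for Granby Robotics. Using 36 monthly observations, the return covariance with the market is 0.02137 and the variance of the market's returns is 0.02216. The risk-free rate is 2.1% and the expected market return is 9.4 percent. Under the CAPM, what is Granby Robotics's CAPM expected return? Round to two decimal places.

β = Cov(R_i, R_m) / Var(R_m) = 0.02137 / 0.02216 = 0.9644
MRP = 9.4% − 2.1% = 7.30%
E(R) = R_f + β × MRP = 2.1% + 0.9644 × 7.3% = 9.14%

9.14%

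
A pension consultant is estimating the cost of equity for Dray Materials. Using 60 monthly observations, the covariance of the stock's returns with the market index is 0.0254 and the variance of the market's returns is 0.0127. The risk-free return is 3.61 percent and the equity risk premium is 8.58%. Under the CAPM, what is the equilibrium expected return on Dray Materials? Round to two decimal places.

β = Cov(R_i, R_m) / Var(R_m) = 0.0254 / 0.0127 = 2.0000
E(R) = R_f + β × MRP = 3.61% + 2.0000 × 8.58% = 20.77%

20.77%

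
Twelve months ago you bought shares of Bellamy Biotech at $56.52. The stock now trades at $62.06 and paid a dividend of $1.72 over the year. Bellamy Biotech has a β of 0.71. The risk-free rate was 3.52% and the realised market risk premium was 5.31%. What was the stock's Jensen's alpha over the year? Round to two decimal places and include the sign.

Realised HPR = (P1 + D1 − P0) / P0 = (62.06 + 1.72 − 56.52) / 56.52 = 7.26 / 56.52 = 12.8450%
CAPM required = R_f + β·MRP = 3.52% + 0.71 × 5.31% = 7.2901%
α = realised − required = 12.8450% − 7.2901% = +5.55%

+5.55%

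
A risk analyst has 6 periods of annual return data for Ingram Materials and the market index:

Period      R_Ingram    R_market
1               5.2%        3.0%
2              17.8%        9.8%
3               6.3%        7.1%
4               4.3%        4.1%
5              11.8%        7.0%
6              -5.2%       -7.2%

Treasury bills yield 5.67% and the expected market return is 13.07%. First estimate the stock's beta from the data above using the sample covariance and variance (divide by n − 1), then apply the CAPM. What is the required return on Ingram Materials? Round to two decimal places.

Mean R_i = (5.2 + 17.8 + 6.3 + 4.3 + 11.8 − 5.2) / 6 = 6.7000%
Mean R_m = (3.0 + 9.8 + 7.1 + 4.1 + 7.0 − 7.2) / 6 = 3.9667%
Σ(R_i − R̄_i)(R_m − R̄_m) = 212.9800  ⇒  Cov = 212.9800 / 5 = 42.5960
Σ(R_m − R̄_m)² = 178.6933  ⇒  Var(R_m) = 178.6933 / 5 = 35.7387
β = Cov / Var(R_m) = 42.5960 / 35.7387 = 1.1919
MRP = 13.07% − 5.67% = 7.40%
E(R) = R_f + β × MRP = 5.67% + 1.1919 × 7.40% = 14.49%

14.49%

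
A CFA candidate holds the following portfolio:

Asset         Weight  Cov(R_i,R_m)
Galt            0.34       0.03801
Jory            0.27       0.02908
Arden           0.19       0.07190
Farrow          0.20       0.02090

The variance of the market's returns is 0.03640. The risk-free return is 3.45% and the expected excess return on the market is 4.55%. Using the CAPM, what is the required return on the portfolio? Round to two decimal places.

β_Galt = 0.03801 / 0.03640 = 1.0442
β_Jory = 0.02908 / 0.03640 = 0.7989
β_Arden = 0.07190 / 0.03640 = 1.9753
β_Farrow = 0.02090 / 0.03640 = 0.5742
β_P = Σ w_i β_i = 0.34×1.0442 + 0.27×0.7989 + 0.19×1.9753 + 0.20×0.5742 = 1.0609
E(R_P) = R_f + β_P × MRP = 3.45% + 1.0609 × 4.55% = 8.28%

8.28%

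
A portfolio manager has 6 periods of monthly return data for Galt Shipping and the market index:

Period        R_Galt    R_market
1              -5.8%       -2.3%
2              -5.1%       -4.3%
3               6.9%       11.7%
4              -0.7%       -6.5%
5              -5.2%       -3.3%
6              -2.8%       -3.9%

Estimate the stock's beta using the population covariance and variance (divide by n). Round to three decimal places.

Mean R_i = (-5.8 − 5.1 + 6.9 − 0.7 − 5.2 − 2.8) / 6 = -2.1167%
Mean R_m = (-2.3 − 4.3 + 11.7 − 6.5 − 3.3 − 3.9) / 6 = -1.4333%
Σ(R_i − R̄_i)(R_m − R̄_m) = 130.4267  ⇒  Cov = 130.4267 / 6 = 21.7378
Σ(R_m − R̄_m)² = 216.6933  ⇒  Var(R_m) = 216.6933 / 6 = 36.1156
β = Cov / Var(R_m) = 21.7378 / 36.1156 = 0.6019

0.602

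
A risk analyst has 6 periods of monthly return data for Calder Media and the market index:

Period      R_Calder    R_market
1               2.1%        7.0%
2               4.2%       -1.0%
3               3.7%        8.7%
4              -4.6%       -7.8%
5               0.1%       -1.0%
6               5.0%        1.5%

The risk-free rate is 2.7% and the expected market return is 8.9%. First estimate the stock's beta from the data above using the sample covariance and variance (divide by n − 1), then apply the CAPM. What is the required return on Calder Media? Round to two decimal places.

5.21%

Mean R_i = (2.1 + 4.2 + 3.7 − 4.6 + 0.1 + 5.0) / 6 = 1.7500%
Mean R_m = (7.0 − 1.0 + 8.7 − 7.8 − 1.0 + 1.5) / 6 = 1.2333%
Σ(R_i − R̄_i)(R_m − R̄_m) = 73.0200  ⇒  Cov = 73.0200 / 5 = 14.6040
Σ(R_m − R̄_m)² = 180.6533  ⇒  Var(R_m) = 180.6533 / 5 = 36.1307
β = Cov / Var(R_m) = 14.6040 / 36.1307 = 0.4042
MRP = 8.9% − 2.7% = 6.20%
E(R) = R_f + β × MRP = 2.7% + 0.4042 × 6.2% = 5.21%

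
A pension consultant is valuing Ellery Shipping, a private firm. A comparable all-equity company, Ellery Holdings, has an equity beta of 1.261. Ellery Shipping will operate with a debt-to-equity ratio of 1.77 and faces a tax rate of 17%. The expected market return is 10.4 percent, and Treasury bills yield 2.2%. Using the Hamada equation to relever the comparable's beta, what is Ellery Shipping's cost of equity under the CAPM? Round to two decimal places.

27.73%

β_L = β_U × [1 + (1 − t)(D/E)] = 1.261 × [1 + (1 − 0.17) × 1.77]
    = 1.261 × [1 + 0.83 × 1.77] = 1.261 × 2.4691 = 3.1135
MRP = 10.4% − 2.2% = 8.20%
E(R) = R_f + β_L × MRP = 2.2% + 3.1135 × 8.2% = 27.73%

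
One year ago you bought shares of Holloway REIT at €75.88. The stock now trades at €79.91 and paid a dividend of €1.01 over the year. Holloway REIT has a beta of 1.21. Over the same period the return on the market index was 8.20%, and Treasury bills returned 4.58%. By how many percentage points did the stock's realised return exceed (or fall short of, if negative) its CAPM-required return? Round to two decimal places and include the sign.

-2.32%

Realised HPR = (P1 + D1 − P0) / P0 = (79.91 + 1.01 − 75.88) / 75.88 = 5.04 / 75.88 = 6.6421%
MRP = 8.20% − 4.58% = 3.62%
CAPM required = R_f + β·MRP = 4.58% + 1.21 × 3.62% = 8.9602%
α = realised − required = 6.6421% − 8.9602% = -2.32%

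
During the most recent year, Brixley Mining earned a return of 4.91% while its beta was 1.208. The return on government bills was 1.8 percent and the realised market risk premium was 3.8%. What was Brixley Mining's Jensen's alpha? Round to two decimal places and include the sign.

CAPM benchmark = R_f + β(R_m − R_f) = 1.8% + 1.208 × 3.8% = 6.3904%
α = actual − benchmark = 4.91% − 6.3904% = -1.48%

-1.48%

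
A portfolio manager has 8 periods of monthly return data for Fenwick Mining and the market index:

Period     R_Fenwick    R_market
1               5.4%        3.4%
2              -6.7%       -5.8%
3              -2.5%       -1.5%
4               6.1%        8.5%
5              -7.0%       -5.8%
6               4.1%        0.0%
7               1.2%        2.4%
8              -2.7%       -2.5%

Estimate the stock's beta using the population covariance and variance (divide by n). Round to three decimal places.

Mean R_i = (5.4 − 6.7 − 2.5 + 6.1 − 7.0 + 4.1 + 1.2 − 2.7) / 8 = -0.2625%
Mean R_m = (3.4 − 5.8 − 1.5 + 8.5 − 5.8 + 0.0 + 2.4 − 2.5) / 8 = -0.1625%
Σ(R_i − R̄_i)(R_m − R̄_m) = 162.7088  ⇒  Cov = 162.7088 / 8 = 20.3386
Σ(R_m − R̄_m)² = 165.1388  ⇒  Var(R_m) = 165.1388 / 8 = 20.6424
β = Cov / Var(R_m) = 20.3386 / 20.6424 = 0.9853

0.985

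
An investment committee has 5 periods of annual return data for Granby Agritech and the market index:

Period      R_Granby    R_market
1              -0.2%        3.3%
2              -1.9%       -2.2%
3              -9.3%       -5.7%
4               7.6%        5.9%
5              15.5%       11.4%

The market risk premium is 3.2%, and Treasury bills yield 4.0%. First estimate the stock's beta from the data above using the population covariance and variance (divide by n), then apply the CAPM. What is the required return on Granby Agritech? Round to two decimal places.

8.40%

Mean R_i = (-0.2 − 1.9 − 9.3 + 7.6 + 15.5) / 5 = 2.3400%
Mean R_m = (3.3 − 2.2 − 5.7 + 5.9 + 11.4) / 5 = 2.5400%
Σ(R_i − R̄_i)(R_m − R̄_m) = 248.3520  ⇒  Cov = 248.3520 / 5 = 49.6704
Σ(R_m − R̄_m)² = 180.7320  ⇒  Var(R_m) = 180.7320 / 5 = 36.1464
β = Cov / Var(R_m) = 49.6704 / 36.1464 = 1.3741
E(R) = R_f + β × MRP = 4.0% + 1.3741 × 3.2% = 8.40%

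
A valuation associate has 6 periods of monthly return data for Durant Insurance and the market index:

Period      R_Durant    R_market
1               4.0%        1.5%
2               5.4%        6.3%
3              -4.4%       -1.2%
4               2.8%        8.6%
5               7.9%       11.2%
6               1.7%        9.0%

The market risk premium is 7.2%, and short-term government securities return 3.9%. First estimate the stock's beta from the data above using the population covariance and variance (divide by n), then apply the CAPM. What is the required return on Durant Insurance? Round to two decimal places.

8.32%

Mean R_i = (4.0 + 5.4 − 4.4 + 2.8 + 7.9 + 1.7) / 6 = 2.9000%
Mean R_m = (1.5 + 6.3 − 1.2 + 8.6 + 11.2 + 9.0) / 6 = 5.9000%
Σ(R_i − R̄_i)(R_m − R̄_m) = 70.5000  ⇒  Cov = 70.5000 / 6 = 11.7500
Σ(R_m − R̄_m)² = 114.9200  ⇒  Var(R_m) = 114.9200 / 6 = 19.1533
β = Cov / Var(R_m) = 11.7500 / 19.1533 = 0.6135
E(R) = R_f + β × MRP = 3.9% + 0.6135 × 7.2% = 8.32%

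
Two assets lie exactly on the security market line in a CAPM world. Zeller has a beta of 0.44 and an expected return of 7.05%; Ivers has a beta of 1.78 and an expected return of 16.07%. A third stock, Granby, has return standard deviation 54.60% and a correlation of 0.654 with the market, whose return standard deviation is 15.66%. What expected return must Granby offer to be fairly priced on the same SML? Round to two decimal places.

MRP = (16.07% − 7.05%) / (1.78 − 0.44) = 6.7313%
R_f = 7.05% − 0.44 × 6.7313% = 4.0882%
β_Granby = ρ·σ_i/σ_m = 0.654 × 54.60 / 15.66 = 2.2802
E(R_Granby) = R_f + β × MRP = 4.0882% + 2.2802 × 6.7313% = 19.44%

19.44%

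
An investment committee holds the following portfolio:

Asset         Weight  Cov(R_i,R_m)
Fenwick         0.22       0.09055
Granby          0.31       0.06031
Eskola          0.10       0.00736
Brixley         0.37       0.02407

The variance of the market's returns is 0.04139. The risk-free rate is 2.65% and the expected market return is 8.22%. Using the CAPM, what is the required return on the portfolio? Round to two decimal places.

β_Fenwick = 0.09055 / 0.04139 = 2.1877
β_Granby = 0.06031 / 0.04139 = 1.4571
β_Eskola = 0.00736 / 0.04139 = 0.1778
β_Brixley = 0.02407 / 0.04139 = 0.5815
β_P = Σ w_i β_i = 0.22×2.1877 + 0.31×1.4571 + 0.10×0.1778 + 0.37×0.5815 = 1.1659
MRP = 8.22% − 2.65% = 5.57%
E(R_P) = R_f + β_P × MRP = 2.65% + 1.1659 × 5.57% = 9.14%

9.14%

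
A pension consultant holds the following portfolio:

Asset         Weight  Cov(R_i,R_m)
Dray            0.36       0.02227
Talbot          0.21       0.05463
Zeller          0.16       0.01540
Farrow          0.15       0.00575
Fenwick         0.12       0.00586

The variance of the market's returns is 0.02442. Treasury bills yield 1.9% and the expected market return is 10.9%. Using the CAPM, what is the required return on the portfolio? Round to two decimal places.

β_Dray = 0.02227 / 0.02442 = 0.9120
β_Talbot = 0.05463 / 0.02442 = 2.2371
β_Zeller = 0.01540 / 0.02442 = 0.6306
β_Farrow = 0.00575 / 0.02442 = 0.2355
β_Fenwick = 0.00586 / 0.02442 = 0.2400
β_P = Σ w_i β_i = 0.36×0.9120 + 0.21×2.2371 + 0.16×0.6306 + 0.15×0.2355 + 0.12×0.2400 = 0.9631
MRP = 10.9% − 1.9% = 9.00%
E(R_P) = R_f + β_P × MRP = 1.9% + 0.9631 × 9.0% = 10.57%

10.57%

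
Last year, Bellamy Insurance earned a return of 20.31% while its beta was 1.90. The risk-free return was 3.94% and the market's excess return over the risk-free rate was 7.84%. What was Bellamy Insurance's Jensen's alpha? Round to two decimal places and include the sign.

CAPM benchmark = R_f + β(R_m − R_f) = 3.94% + 1.90 × 7.84% = 18.8360%
α = actual − benchmark = 20.31% − 18.8360% = +1.47%

+1.47%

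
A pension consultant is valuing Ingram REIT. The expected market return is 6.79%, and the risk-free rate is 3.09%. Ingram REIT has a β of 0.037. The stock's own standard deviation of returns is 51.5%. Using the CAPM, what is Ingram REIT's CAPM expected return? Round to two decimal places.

3.23%

Market risk premium = E(R_m) − R_f = 6.79% − 3.09% = 3.70%
E(R) = R_f + β × MRP = 3.09% + 0.037 × 3.70% = 3.23%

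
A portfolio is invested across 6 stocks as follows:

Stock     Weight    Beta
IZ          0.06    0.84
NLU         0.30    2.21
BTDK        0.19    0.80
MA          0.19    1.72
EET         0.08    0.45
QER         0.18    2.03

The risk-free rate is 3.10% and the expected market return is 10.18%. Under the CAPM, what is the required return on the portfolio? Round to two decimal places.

β_P = Σ w_i β_i = 0.06×0.84 + 0.30×2.21 + 0.19×0.80 + 0.19×1.72 + 0.08×0.45 + 0.18×2.03 = 1.5936
MRP = 10.18% − 3.10% = 7.08%
E(R_P) = R_f + β_P × MRP = 3.10% + 1.5936 × 7.08% = 14.38%

14.38%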